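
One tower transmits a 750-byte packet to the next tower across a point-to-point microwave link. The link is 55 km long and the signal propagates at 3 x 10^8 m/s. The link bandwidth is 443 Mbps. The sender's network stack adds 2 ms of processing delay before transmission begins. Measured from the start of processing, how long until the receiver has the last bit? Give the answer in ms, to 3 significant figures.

L = 750 × 8 = 6000 bits.
Transmission delay = L/R = 6000 / 443000000 = 0.013544 ms.
Propagation delay = d/s = 55000 m / 300000000 m/s = 0.183333 ms.
Plus processing delay 2 ms = 2 ms.
Total = 2.20 ms.

2.20 ms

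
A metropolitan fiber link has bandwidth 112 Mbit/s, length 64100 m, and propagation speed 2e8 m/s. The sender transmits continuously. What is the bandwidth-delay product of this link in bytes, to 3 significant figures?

4490 bytes

Propagation delay = 64100 / 200000000 = 0.0003205 s.
BDP = R × t_prop = 112000000 × 0.0003205 = 35896 bits.
In bytes: 35896/8 = 4490 bytes.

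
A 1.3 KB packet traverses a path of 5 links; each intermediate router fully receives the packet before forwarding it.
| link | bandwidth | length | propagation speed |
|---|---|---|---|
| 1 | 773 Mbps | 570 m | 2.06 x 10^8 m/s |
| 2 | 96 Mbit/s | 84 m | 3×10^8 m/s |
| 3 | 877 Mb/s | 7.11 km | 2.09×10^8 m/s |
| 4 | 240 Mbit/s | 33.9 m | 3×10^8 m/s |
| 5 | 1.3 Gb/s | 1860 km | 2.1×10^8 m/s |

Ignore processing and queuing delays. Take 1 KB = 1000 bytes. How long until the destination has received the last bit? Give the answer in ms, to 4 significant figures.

L = 10400 bits.
Transmission delays (L/R per hop): 0.0134541, 0.108333, 0.0118586, 0.0433333, 0.008 ms; sum = 0.184979 ms.
Propagation delays (d/s per hop): 0.00276699, 0.00028, 0.0340191, 0.000113, 8.85714 ms; sum = 8.89432 ms.
End-to-end = 9.079 ms.

9.079 ms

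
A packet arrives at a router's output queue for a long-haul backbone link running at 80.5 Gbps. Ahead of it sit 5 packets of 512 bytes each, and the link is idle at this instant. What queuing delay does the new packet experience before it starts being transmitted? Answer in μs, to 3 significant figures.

Each queued packet: L/R = 4096/80500000000 = 0.050882 μs.
5 queued → 0.25441 μs.
Queuing delay = 0.254 μs.

0.254 μs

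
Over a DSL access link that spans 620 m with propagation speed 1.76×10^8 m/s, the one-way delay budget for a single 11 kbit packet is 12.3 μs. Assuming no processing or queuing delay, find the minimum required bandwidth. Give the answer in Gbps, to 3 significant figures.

Propagation delay = 620 / 176000000 = 3.52273 μs.
Transmission budget = 12.3 − 3.52273 = 8.77727 μs.
R ≥ L / t_tx = 11000 bits / 8.77727e-06 s = 1.25 Gbps.

1.25 Gbps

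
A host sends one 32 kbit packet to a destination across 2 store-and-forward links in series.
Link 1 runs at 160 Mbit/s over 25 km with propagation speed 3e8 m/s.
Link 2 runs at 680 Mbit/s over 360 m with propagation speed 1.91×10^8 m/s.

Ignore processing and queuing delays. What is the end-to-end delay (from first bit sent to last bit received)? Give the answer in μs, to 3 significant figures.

L = 32000 bits.
Transmission delays (L/R per hop): 200, 47.0588 μs; sum = 247.059 μs.
Propagation delays (d/s per hop): 83.3333, 1.88482 μs; sum = 85.2182 μs.
End-to-end = 332 μs.

332 μs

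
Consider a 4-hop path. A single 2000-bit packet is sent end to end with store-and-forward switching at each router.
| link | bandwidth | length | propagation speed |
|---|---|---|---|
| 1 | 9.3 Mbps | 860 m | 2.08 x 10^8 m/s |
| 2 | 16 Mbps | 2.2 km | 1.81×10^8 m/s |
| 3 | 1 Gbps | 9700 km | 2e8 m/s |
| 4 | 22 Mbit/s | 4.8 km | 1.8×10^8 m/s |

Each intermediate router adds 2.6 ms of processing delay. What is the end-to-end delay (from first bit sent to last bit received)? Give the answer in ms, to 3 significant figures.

Transmission delays (L/R per hop): 0.215054, 0.125, 0.002, 0.0909091 ms; sum = 0.432963 ms.
Propagation delays (d/s per hop): 0.00413462, 0.0121547, 48.5, 0.0266667 ms; sum = 48.543 ms.
Processing at 3 router(s): 3 × 2.6 ms = 7.8 ms.
End-to-end = 56.8 ms.

56.8 ms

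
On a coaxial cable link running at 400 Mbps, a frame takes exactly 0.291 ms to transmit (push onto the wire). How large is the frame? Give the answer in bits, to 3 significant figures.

116000 bits

L = R × t_tx = 400000000 b/s × 0.000291 s = 116400 bits.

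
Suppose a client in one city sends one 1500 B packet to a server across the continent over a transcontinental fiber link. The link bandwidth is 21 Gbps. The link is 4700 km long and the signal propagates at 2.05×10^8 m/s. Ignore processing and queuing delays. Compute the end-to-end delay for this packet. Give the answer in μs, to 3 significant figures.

L = 1500 × 8 = 12000 bits.
Transmission delay = L/R = 12000 / 21000000000 = 0.571429 μs.
Propagation delay = d/s = 4700000 m / 2.05e+08 m/s = 22926.8 μs.
Total = 22900 μs.

22900 μs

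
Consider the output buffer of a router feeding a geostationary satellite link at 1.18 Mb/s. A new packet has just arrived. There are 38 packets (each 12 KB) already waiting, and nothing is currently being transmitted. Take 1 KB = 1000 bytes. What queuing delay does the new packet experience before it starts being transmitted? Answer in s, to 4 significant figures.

Each queued packet: L/R = 96000/1180000 = 0.0813559 s.
38 queued → 3.09153 s.
Queuing delay = 3.092 s.

3.092 s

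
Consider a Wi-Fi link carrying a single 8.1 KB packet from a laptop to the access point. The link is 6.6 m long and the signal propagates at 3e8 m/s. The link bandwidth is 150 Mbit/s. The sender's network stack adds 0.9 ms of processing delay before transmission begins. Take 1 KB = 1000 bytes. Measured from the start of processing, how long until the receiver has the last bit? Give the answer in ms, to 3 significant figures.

L = 64800 bits.
Transmission delay = L/R = 64800 / 150000000 = 0.432 ms.
Propagation delay = d/s = 6.6 m / 300000000 m/s = 2.2e-05 ms.
Plus processing delay 0.9 ms = 0.9 ms.
Total = 1.33 ms.

1.33 ms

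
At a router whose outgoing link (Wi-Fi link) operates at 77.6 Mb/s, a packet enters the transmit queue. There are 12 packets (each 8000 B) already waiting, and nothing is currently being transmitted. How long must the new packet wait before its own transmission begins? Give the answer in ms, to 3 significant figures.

9.90 ms

Each queued packet: L/R = 64000/77600000 = 0.824742 ms.
12 queued → 9.89691 ms.
Queuing delay = 9.90 ms.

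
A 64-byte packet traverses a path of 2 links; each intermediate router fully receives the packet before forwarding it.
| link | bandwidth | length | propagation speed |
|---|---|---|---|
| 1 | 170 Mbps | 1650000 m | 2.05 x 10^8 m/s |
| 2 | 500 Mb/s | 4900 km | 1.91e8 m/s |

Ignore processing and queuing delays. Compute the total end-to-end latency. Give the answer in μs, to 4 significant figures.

33710 μs

L = 64 × 8 = 512 bits.
Transmission delays (L/R per hop): 3.01176, 1.024 μs; sum = 4.03576 μs.
Propagation delays (d/s per hop): 8048.78, 25654.5 μs; sum = 33703.2 μs.
End-to-end = 33710 μs.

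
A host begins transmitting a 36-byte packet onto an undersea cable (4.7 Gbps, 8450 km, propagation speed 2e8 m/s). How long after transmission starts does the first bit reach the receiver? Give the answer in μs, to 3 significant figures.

First bit experiences only propagation delay: d/s = 8450000/200000000 = 42300 μs.

42300 μs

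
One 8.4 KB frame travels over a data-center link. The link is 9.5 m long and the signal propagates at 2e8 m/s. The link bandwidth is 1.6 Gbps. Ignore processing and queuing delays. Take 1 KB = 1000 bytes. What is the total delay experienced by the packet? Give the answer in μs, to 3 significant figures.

L = 67200 bits.
Transmission delay = L/R = 67200 / 1600000000 = 42 μs.
Propagation delay = d/s = 9.5 m / 200000000 m/s = 0.0475 μs.
Total = 42.0 μs.

42.0 μs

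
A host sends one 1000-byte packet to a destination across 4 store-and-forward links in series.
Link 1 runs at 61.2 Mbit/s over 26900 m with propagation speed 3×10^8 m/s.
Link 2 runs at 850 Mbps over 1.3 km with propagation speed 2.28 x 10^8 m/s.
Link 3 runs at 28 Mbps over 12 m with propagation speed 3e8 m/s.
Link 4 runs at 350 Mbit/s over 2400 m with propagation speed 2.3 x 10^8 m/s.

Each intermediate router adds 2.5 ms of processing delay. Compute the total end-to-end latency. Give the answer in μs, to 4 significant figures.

L = 1000 × 8 = 8000 bits.
Transmission delays (L/R per hop): 130.719, 9.41176, 285.714, 22.8571 μs; sum = 448.702 μs.
Propagation delays (d/s per hop): 89.6667, 5.70175, 0.04, 10.4348 μs; sum = 105.843 μs.
Processing at 3 router(s): 3 × 2.5 ms = 7500 μs.
End-to-end = 8055 μs.

8055 μs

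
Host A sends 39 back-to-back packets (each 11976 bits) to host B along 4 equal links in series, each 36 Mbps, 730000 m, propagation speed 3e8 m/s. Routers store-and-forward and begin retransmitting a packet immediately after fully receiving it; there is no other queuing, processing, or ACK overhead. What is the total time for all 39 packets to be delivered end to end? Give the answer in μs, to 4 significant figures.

Per-hop transmission t_tx = L/R = 11976/36000000 = 332.667 μs.
Per-hop propagation t_prop = 730000/300000000 = 2433.33 μs.
Pipeline fill: first packet needs 4·t_tx to clear all hops; remaining 38 packets each add one t_tx.
Total = (4+39-1)·t_tx + 4·t_prop = 42·332.667 + 4·2433.33 = 23710 μs.

23710 μs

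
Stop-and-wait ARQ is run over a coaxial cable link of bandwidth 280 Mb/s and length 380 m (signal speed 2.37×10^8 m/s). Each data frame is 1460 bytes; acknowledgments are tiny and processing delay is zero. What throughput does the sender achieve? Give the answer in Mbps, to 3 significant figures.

t_tx = L/R = 11680/280000000 = 4.17143e-05 s.
t_prop = 380/237000000 = 1.60338e-06 s; RTT = 3.20675e-06 s.
Cycle = t_tx + RTT = 4.4921e-05 s.
Throughput = L / cycle = 11680 / 4.4921e-05 = 260 Mbps.

260 Mbps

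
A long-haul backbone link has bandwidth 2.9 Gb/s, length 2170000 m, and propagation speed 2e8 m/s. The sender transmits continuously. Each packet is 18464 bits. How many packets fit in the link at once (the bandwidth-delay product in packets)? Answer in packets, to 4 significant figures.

1704 packets

Propagation delay = 2170000 / 200000000 = 0.01085 s.
BDP = R × t_prop = 2900000000 × 0.01085 = 31465000 bits.
In packets of 18464 bits: 1704 packets.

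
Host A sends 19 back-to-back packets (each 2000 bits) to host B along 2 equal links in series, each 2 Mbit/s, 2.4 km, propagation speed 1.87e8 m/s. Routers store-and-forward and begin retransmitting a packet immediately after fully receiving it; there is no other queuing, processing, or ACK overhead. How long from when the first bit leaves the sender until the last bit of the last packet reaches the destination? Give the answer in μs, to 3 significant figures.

20000 μs

Per-hop transmission t_tx = L/R = 2000/2000000 = 1000 μs.
Per-hop propagation t_prop = 2400/187000000 = 12.8342 μs.
Pipeline fill: first packet needs 2·t_tx to clear all hops; remaining 18 packets each add one t_tx.
Total = (2+19-1)·t_tx + 2·t_prop = 20·1000 + 2·12.8342 = 20000 μs.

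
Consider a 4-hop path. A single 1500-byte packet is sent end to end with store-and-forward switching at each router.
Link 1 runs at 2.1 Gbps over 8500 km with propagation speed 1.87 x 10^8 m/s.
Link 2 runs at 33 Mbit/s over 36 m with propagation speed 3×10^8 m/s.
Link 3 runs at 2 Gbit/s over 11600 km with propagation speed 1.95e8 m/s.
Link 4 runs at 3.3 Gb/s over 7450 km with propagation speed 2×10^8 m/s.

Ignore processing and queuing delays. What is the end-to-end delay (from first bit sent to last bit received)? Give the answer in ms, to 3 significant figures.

L = 1500 × 8 = 12000 bits.
Transmission delays (L/R per hop): 0.00571429, 0.363636, 0.006, 0.00363636 ms; sum = 0.378987 ms.
Propagation delays (d/s per hop): 45.4545, 0.00012, 59.4872, 37.25 ms; sum = 142.192 ms.
End-to-end = 143 ms.

143 ms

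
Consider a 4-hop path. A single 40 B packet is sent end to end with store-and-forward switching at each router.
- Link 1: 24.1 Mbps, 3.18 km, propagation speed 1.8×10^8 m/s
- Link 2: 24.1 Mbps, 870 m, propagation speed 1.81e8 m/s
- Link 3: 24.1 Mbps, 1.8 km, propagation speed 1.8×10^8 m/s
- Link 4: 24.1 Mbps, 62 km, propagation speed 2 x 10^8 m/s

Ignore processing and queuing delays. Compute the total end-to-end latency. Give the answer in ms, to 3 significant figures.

L = 40 × 8 = 320 bits.
Transmission delay per hop = L/R = 320/24100000 = 0.013278 ms; 4 hops → 0.053112 ms.
Propagation delays (d/s per hop): 0.0176667, 0.00480663, 0.01, 0.31 ms; sum = 0.342473 ms.
End-to-end = 0.396 ms.

0.396 ms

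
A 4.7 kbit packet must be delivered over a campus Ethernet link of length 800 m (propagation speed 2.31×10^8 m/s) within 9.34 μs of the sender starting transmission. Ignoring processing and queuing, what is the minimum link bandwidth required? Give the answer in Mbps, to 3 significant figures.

800 Mbps

Propagation delay = 800 / 231000000 = 3.4632 μs.
Transmission budget = 9.34 − 3.4632 = 5.8768 μs.
R ≥ L / t_tx = 4700 bits / 5.8768e-06 s = 800 Mbps.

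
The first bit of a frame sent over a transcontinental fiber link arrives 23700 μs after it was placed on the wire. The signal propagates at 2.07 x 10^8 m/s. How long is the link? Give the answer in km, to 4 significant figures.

d = s × t_prop = 2.07e+08 × 0.0237 = 4906 km.

4906 km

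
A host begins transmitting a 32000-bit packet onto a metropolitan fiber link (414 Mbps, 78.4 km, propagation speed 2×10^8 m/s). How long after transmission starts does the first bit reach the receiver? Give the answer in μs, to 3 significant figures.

First bit experiences only propagation delay: d/s = 78400/200000000 = 392 μs.

392 μs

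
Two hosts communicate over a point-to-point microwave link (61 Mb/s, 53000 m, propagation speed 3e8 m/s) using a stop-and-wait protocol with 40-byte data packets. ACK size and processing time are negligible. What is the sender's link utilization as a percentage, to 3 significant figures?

1.46 %

t_tx = L/R = 320/61000000 = 5.2459e-06 s.
t_prop = 53000/300000000 = 0.000176667 s; RTT = 0.000353333 s.
Cycle = t_tx + RTT = 0.000358579 s.
Utilization = t_tx / cycle = 5.2459e-06/0.000358579 = 1.46 %.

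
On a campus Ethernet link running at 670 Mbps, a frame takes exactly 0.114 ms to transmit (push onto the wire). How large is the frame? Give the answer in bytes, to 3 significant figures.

L = R × t_tx = 670000000 b/s × 0.000114 s = 76380 bits.
In bytes: 76380 / 8 = 9550 bytes.

9550 bytes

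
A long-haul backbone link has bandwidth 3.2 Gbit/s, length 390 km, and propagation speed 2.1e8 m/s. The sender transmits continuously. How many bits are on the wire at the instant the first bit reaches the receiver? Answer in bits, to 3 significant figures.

Propagation delay = 390000 / 210000000 = 0.00185714 s.
BDP = R × t_prop = 3200000000 × 0.00185714 = 5942860 bits.

5940000 bits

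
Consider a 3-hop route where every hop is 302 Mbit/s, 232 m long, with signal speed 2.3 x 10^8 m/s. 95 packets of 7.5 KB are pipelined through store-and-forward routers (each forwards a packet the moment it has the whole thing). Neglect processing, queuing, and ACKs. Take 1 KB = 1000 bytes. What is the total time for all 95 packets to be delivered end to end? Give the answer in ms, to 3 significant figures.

19.3 ms

Per-hop transmission t_tx = L/R = 60000/302000000 = 0.198675 ms.
Per-hop propagation t_prop = 232/2.3e+08 = 0.0010087 ms.
Pipeline fill: first packet needs 3·t_tx to clear all hops; remaining 94 packets each add one t_tx.
Total = (3+95-1)·t_tx + 3·t_prop = 97·0.198675 + 3·0.0010087 = 19.3 ms.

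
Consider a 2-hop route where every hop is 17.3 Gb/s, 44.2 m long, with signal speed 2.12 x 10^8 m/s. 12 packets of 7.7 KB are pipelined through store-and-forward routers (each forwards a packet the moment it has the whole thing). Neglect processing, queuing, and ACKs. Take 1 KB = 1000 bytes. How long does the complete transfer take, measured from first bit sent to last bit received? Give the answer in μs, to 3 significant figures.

46.7 μs

Per-hop transmission t_tx = L/R = 61600/17300000000 = 3.56069 μs.
Per-hop propagation t_prop = 44.2/212000000 = 0.208491 μs.
Pipeline fill: first packet needs 2·t_tx to clear all hops; remaining 11 packets each add one t_tx.
Total = (2+12-1)·t_tx + 2·t_prop = 13·3.56069 + 2·0.208491 = 46.7 μs.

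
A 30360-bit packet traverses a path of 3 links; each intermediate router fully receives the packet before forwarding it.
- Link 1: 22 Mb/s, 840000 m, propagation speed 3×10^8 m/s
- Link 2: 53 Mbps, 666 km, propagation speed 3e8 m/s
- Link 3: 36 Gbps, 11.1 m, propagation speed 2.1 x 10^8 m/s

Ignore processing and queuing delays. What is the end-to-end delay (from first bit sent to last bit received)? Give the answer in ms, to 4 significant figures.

6.974 ms

Transmission delays (L/R per hop): 1.38, 0.57283, 0.000843333 ms; sum = 1.95367 ms.
Propagation delays (d/s per hop): 2.8, 2.22, 5.28571e-05 ms; sum = 5.02005 ms.
End-to-end = 6.974 ms.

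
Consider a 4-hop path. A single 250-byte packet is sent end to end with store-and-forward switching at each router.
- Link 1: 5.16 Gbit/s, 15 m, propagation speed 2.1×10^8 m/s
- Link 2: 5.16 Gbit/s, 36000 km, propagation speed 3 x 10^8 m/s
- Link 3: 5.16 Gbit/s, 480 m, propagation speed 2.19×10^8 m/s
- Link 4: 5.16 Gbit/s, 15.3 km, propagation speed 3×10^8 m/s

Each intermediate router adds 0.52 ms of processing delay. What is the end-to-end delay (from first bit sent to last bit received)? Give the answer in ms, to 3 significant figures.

122 ms

L = 250 × 8 = 2000 bits.
Transmission delay per hop = L/R = 2000/5160000000 = 0.000387597 ms; 4 hops → 0.00155039 ms.
Propagation delays (d/s per hop): 7.14286e-05, 120, 0.00219178, 0.051 ms; sum = 120.053 ms.
Processing at 3 router(s): 3 × 0.52 ms = 1.56 ms.
End-to-end = 122 ms.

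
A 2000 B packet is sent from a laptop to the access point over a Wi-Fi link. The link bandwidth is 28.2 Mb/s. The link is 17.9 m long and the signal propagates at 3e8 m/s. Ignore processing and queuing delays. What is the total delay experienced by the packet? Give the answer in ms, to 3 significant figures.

L = 2000 × 8 = 16000 bits.
Transmission delay = L/R = 16000 / 28200000 = 0.567376 ms.
Propagation delay = d/s = 17.9 m / 300000000 m/s = 5.96667e-05 ms.
Total = 0.567 ms.

0.567 ms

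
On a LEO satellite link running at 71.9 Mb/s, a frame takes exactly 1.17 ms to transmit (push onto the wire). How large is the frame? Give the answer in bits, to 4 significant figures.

84120 bits

L = R × t_tx = 71900000 b/s × 0.00117 s = 84123 bits.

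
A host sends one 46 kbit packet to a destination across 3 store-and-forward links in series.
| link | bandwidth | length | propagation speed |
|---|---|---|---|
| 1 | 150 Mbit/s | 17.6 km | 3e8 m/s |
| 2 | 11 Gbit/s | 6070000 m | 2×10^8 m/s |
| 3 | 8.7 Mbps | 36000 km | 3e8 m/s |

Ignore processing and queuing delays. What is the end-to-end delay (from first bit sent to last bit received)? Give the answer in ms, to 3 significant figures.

156 ms

L = 46000 bits.
Transmission delays (L/R per hop): 0.306667, 0.00418182, 5.28736 ms; sum = 5.5982 ms.
Propagation delays (d/s per hop): 0.0586667, 30.35, 120 ms; sum = 150.409 ms.
End-to-end = 156 ms.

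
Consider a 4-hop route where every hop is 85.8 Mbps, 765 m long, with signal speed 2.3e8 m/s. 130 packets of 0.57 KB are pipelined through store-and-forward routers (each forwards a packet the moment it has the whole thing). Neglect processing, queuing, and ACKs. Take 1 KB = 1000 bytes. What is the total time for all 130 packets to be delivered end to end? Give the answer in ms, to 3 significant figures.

Per-hop transmission t_tx = L/R = 4560/85800000 = 0.0531469 ms.
Per-hop propagation t_prop = 765/2.3e+08 = 0.00332609 ms.
Pipeline fill: first packet needs 4·t_tx to clear all hops; remaining 129 packets each add one t_tx.
Total = (4+130-1)·t_tx + 4·t_prop = 133·0.0531469 + 4·0.00332609 = 7.08 ms.

7.08 ms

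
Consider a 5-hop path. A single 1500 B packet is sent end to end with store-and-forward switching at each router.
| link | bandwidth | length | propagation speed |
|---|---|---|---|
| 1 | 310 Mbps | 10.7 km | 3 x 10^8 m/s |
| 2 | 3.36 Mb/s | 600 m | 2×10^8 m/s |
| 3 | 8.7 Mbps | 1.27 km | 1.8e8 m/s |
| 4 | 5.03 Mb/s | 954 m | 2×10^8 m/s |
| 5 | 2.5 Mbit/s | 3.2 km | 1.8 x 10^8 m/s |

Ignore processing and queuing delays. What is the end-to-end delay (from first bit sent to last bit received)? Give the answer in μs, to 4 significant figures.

L = 1500 × 8 = 12000 bits.
Transmission delays (L/R per hop): 38.7097, 3571.43, 1379.31, 2385.69, 4800 μs; sum = 12175.1 μs.
Propagation delays (d/s per hop): 35.6667, 3, 7.05556, 4.77, 17.7778 μs; sum = 68.27 μs.
End-to-end = 12240 μs.

12240 μs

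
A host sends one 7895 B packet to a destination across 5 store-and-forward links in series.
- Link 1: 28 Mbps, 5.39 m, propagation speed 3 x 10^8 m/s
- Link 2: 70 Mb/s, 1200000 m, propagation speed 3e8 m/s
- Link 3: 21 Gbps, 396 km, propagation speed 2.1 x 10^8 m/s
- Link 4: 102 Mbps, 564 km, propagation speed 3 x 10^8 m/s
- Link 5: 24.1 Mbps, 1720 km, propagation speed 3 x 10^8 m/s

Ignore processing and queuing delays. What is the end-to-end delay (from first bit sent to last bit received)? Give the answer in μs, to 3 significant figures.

19900 μs

L = 7895 × 8 = 63160 bits.
Transmission delays (L/R per hop): 2255.71, 902.286, 3.00762, 619.216, 2620.75 μs; sum = 6400.97 μs.
Propagation delays (d/s per hop): 0.0179667, 4000, 1885.71, 1880, 5733.33 μs; sum = 13499.1 μs.
End-to-end = 19900 μs.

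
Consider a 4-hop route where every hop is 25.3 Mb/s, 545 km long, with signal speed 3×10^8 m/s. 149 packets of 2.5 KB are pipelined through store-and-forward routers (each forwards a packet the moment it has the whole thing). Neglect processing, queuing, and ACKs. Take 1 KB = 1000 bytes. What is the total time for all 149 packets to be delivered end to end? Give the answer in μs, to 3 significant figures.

127000 μs

Per-hop transmission t_tx = L/R = 20000/25300000 = 790.514 μs.
Per-hop propagation t_prop = 545000/300000000 = 1816.67 μs.
Pipeline fill: first packet needs 4·t_tx to clear all hops; remaining 148 packets each add one t_tx.
Total = (4+149-1)·t_tx + 4·t_prop = 152·790.514 + 4·1816.67 = 127000 μs.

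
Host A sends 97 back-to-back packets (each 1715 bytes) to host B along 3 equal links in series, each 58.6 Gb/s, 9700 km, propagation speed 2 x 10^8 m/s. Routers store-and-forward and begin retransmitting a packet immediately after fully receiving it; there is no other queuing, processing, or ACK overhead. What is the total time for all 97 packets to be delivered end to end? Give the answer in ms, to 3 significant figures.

146 ms

Per-hop transmission t_tx = L/R = 13720/58600000000 = 0.00023413 ms.
Per-hop propagation t_prop = 9700000/200000000 = 48.5 ms.
Pipeline fill: first packet needs 3·t_tx to clear all hops; remaining 96 packets each add one t_tx.
Total = (3+97-1)·t_tx + 3·t_prop = 99·0.00023413 + 3·48.5 = 146 ms.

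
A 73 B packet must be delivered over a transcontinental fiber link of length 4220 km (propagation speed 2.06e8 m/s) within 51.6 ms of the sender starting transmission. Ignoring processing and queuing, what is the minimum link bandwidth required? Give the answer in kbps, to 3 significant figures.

L = 584 bits.
Propagation delay = 4220000 / 206000000 = 20.4854 ms.
Transmission budget = 51.6 − 20.4854 = 31.1146 ms.
R ≥ L / t_tx = 584 bits / 0.0311146 s = 18.8 kbps.

18.8 kbps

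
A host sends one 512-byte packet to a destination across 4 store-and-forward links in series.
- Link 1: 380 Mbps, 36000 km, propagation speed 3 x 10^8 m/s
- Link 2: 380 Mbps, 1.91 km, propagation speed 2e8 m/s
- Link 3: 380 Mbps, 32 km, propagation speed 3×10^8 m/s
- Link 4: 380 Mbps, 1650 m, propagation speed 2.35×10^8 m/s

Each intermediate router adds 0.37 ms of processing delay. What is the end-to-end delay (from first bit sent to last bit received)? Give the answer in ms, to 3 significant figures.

121 ms

L = 512 × 8 = 4096 bits.
Transmission delay per hop = L/R = 4096/380000000 = 0.0107789 ms; 4 hops → 0.0431158 ms.
Propagation delays (d/s per hop): 120, 0.00955, 0.106667, 0.00702128 ms; sum = 120.123 ms.
Processing at 3 router(s): 3 × 0.37 ms = 1.11 ms.
End-to-end = 121 ms.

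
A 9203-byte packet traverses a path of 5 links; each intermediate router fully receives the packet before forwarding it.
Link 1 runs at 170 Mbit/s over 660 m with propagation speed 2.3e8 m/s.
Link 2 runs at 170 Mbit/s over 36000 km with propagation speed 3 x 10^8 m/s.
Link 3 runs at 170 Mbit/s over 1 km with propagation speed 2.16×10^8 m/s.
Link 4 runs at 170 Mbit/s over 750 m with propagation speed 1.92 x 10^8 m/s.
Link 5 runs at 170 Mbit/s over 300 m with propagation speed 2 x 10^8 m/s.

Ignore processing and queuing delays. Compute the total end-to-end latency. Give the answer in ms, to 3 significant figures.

122 ms

L = 9203 × 8 = 73624 bits.
Transmission delay per hop = L/R = 73624/170000000 = 0.433082 ms; 5 hops → 2.16541 ms.
Propagation delays (d/s per hop): 0.00286957, 120, 0.00462963, 0.00390625, 0.0015 ms; sum = 120.013 ms.
End-to-end = 122 ms.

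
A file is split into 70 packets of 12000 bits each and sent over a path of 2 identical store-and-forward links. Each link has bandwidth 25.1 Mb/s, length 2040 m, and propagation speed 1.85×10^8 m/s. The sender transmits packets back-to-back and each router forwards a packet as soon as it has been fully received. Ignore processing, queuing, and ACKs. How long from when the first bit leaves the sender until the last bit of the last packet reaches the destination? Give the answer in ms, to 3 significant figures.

Per-hop transmission t_tx = L/R = 12000/25100000 = 0.478088 ms.
Per-hop propagation t_prop = 2040/185000000 = 0.011027 ms.
Pipeline fill: first packet needs 2·t_tx to clear all hops; remaining 69 packets each add one t_tx.
Total = (2+70-1)·t_tx + 2·t_prop = 71·0.478088 + 2·0.011027 = 34.0 ms.

34.0 ms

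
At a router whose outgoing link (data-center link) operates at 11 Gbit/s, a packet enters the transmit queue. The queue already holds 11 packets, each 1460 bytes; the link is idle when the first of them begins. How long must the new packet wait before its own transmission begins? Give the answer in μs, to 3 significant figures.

Each queued packet: L/R = 11680/11000000000 = 1.06182 μs.
11 queued → 11.68 μs.
Queuing delay = 11.7 μs.

11.7 μs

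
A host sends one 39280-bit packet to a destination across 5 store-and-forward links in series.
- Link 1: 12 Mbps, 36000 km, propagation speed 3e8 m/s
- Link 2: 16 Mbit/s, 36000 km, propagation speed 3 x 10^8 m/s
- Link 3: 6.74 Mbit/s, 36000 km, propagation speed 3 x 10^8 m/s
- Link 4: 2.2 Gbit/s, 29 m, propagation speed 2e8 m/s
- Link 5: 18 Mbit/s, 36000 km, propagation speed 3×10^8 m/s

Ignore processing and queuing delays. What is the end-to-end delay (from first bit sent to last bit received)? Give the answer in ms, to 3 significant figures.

Transmission delays (L/R per hop): 3.27333, 2.455, 5.82789, 0.0178545, 2.18222 ms; sum = 13.7563 ms.
Propagation delays (d/s per hop): 120, 120, 120, 0.000145, 120 ms; sum = 480 ms.
End-to-end = 494 ms.

494 ms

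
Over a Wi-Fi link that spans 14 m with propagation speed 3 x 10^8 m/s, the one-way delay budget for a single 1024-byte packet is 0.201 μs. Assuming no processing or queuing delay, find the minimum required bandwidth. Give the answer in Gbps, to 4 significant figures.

53.08 Gbps

L = 8192 bits.
Propagation delay = 14 / 300000000 = 0.0466667 μs.
Transmission budget = 0.201 − 0.0466667 = 0.154333 μs.
R ≥ L / t_tx = 8192 bits / 1.54333e-07 s = 53.08 Gbps.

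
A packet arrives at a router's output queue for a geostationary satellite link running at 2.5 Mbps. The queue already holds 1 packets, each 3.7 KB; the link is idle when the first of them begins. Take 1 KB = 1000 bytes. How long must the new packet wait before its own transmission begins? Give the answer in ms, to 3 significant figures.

Each queued packet: L/R = 29600/2500000 = 11.84 ms.
1 queued → 11.84 ms.
Queuing delay = 11.8 ms.

11.8 ms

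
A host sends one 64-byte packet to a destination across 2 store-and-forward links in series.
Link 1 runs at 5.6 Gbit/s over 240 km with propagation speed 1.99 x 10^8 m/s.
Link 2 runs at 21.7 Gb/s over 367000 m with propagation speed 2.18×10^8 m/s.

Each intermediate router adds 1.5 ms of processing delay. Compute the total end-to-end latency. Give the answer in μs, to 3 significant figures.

L = 64 × 8 = 512 bits.
Transmission delays (L/R per hop): 0.0914286, 0.0235945 μs; sum = 0.115023 μs.
Propagation delays (d/s per hop): 1206.03, 1683.49 μs; sum = 2889.52 μs.
Processing at 1 router(s): 1 × 1.5 ms = 1500 μs.
End-to-end = 4390 μs.

4390 μs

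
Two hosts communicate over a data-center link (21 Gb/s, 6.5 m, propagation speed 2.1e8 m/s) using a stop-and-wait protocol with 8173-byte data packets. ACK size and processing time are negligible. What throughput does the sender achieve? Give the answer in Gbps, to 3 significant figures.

t_tx = L/R = 65384/21000000000 = 3.11352e-06 s.
t_prop = 6.5/210000000 = 3.09524e-08 s; RTT = 6.19048e-08 s.
Cycle = t_tx + RTT = 3.17543e-06 s.
Throughput = L / cycle = 65384 / 3.17543e-06 = 20.6 Gbps.

20.6 Gbps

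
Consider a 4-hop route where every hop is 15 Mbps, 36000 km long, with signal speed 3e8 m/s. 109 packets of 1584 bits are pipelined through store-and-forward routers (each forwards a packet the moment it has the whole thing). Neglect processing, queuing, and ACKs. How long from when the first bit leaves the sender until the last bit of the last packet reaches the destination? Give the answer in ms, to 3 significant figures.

Per-hop transmission t_tx = L/R = 1584/15000000 = 0.1056 ms.
Per-hop propagation t_prop = 36000000/300000000 = 120 ms.
Pipeline fill: first packet needs 4·t_tx to clear all hops; remaining 108 packets each add one t_tx.
Total = (4+109-1)·t_tx + 4·t_prop = 112·0.1056 + 4·120 = 492 ms.

492 ms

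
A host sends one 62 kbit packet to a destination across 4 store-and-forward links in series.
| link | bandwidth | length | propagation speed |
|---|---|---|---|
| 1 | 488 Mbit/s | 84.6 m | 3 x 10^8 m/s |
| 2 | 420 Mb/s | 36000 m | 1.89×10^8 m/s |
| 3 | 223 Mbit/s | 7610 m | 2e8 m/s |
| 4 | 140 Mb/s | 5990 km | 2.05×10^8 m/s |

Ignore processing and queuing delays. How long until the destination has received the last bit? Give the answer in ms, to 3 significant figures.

L = 62000 bits.
Transmission delays (L/R per hop): 0.127049, 0.147619, 0.278027, 0.442857 ms; sum = 0.995552 ms.
Propagation delays (d/s per hop): 0.000282, 0.190476, 0.03805, 29.2195 ms; sum = 29.4483 ms.
End-to-end = 30.4 ms.

30.4 ms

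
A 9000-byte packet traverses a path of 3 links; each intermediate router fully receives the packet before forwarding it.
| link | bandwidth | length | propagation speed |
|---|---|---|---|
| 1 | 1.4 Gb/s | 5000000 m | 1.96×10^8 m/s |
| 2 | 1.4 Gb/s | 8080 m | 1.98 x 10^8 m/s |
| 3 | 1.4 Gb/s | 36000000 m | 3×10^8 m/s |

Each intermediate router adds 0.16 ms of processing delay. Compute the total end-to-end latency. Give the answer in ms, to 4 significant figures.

146.0 ms

L = 9000 × 8 = 72000 bits.
Transmission delay per hop = L/R = 72000/1400000000 = 0.0514286 ms; 3 hops → 0.154286 ms.
Propagation delays (d/s per hop): 25.5102, 0.0408081, 120 ms; sum = 145.551 ms.
Processing at 2 router(s): 2 × 0.16 ms = 0.32 ms.
End-to-end = 146.0 ms.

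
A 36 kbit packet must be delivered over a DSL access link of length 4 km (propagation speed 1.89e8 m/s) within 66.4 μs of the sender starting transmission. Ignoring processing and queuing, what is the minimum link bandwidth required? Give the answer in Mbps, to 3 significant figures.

796 Mbps

Propagation delay = 4000 / 189000000 = 21.164 μs.
Transmission budget = 66.4 − 21.164 = 45.236 μs.
R ≥ L / t_tx = 36000 bits / 4.5236e-05 s = 796 Mbps.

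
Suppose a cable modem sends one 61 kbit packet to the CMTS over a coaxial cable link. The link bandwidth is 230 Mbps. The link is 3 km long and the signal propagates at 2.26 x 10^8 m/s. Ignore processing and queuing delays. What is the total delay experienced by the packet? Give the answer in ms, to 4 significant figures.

0.2785 ms

L = 61000 bits.
Transmission delay = L/R = 61000 / 230000000 = 0.265217 ms.
Propagation delay = d/s = 3000 m / 2.26e+08 m/s = 0.0132743 ms.
Total = 0.2785 ms.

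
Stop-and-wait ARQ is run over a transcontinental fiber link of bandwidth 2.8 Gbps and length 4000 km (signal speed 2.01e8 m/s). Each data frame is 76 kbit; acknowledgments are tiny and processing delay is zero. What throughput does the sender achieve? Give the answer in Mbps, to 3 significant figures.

1.91 Mbps

t_tx = L/R = 76000/2800000000 = 2.71429e-05 s.
t_prop = 4000000/2.01e+08 = 0.0199005 s; RTT = 0.039801 s.
Cycle = t_tx + RTT = 0.0398281 s.
Throughput = L / cycle = 76000 / 0.0398281 = 1.91 Mbps.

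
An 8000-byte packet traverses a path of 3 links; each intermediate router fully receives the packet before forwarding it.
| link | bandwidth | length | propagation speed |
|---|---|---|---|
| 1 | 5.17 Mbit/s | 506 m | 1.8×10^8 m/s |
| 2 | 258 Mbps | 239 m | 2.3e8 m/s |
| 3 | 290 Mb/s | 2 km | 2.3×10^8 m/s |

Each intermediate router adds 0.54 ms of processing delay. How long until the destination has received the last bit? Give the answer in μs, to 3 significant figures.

13900 μs

L = 8000 × 8 = 64000 bits.
Transmission delays (L/R per hop): 12379.1, 248.062, 220.69 μs; sum = 12847.9 μs.
Propagation delays (d/s per hop): 2.81111, 1.03913, 8.69565 μs; sum = 12.5459 μs.
Processing at 2 router(s): 2 × 0.54 ms = 1080 μs.
End-to-end = 13900 μs.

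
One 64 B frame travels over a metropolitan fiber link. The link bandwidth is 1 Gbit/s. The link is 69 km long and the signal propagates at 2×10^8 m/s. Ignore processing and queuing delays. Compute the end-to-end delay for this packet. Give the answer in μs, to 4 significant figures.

L = 64 × 8 = 512 bits.
Transmission delay = L/R = 512 / 1000000000 = 0.512 μs.
Propagation delay = d/s = 69000 m / 200000000 m/s = 345 μs.
Total = 345.5 μs.

345.5 μs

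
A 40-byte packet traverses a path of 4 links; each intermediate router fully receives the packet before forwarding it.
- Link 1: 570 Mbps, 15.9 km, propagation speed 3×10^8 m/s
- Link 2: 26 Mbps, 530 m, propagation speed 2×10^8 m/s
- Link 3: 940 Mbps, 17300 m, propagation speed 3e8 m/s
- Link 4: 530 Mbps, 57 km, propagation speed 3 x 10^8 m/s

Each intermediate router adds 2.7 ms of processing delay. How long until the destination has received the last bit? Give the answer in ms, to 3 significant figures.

L = 40 × 8 = 320 bits.
Transmission delays (L/R per hop): 0.000561404, 0.0123077, 0.000340426, 0.000603774 ms; sum = 0.0138133 ms.
Propagation delays (d/s per hop): 0.053, 0.00265, 0.0576667, 0.19 ms; sum = 0.303317 ms.
Processing at 3 router(s): 3 × 2.7 ms = 8.1 ms.
End-to-end = 8.42 ms.

8.42 ms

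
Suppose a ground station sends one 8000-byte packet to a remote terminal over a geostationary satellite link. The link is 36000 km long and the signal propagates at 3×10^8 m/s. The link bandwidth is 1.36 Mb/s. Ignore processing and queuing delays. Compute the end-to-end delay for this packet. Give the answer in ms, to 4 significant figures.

L = 8000 × 8 = 64000 bits.
Transmission delay = L/R = 64000 / 1360000 = 47.0588 ms.
Propagation delay = d/s = 36000000 m / 300000000 m/s = 120 ms.
Total = 167.1 ms.

167.1 ms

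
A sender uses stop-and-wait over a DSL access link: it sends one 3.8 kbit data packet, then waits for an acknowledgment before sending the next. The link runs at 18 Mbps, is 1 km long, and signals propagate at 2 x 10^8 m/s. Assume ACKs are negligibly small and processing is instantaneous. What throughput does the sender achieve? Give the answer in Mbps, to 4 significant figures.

t_tx = L/R = 3800/18000000 = 0.000211111 s.
t_prop = 1000/200000000 = 5e-06 s; RTT = 1e-05 s.
Cycle = t_tx + RTT = 0.000221111 s.
Throughput = L / cycle = 3800 / 0.000221111 = 17.19 Mbps.

17.19 Mbps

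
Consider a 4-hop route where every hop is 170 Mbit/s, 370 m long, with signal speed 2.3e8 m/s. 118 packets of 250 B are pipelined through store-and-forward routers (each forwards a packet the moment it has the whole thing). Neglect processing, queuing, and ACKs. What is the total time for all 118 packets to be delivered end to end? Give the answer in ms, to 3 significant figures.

1.43 ms

Per-hop transmission t_tx = L/R = 2000/170000000 = 0.0117647 ms.
Per-hop propagation t_prop = 370/2.3e+08 = 0.0016087 ms.
Pipeline fill: first packet needs 4·t_tx to clear all hops; remaining 117 packets each add one t_tx.
Total = (4+118-1)·t_tx + 4·t_prop = 121·0.0117647 + 4·0.0016087 = 1.43 ms.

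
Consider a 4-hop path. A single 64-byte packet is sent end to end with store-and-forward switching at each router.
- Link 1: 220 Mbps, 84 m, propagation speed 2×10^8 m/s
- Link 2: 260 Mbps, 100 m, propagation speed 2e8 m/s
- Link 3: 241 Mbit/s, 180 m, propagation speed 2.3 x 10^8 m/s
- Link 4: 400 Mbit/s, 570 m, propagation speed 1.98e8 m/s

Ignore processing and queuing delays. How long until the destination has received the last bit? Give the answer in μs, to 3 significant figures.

12.3 μs

L = 64 × 8 = 512 bits.
Transmission delays (L/R per hop): 2.32727, 1.96923, 2.12448, 1.28 μs; sum = 7.70098 μs.
Propagation delays (d/s per hop): 0.42, 0.5, 0.782609, 2.87879 μs; sum = 4.5814 μs.
End-to-end = 12.3 μs.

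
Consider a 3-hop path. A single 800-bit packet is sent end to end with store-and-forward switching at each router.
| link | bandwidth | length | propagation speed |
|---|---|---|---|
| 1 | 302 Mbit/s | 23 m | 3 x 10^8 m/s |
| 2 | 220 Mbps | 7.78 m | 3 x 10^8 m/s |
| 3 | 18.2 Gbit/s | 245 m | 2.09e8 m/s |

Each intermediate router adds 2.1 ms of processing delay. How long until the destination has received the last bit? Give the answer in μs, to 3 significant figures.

Transmission delays (L/R per hop): 2.64901, 3.63636, 0.043956 μs; sum = 6.32933 μs.
Propagation delays (d/s per hop): 0.0766667, 0.0259333, 1.17225 μs; sum = 1.27485 μs.
Processing at 2 router(s): 2 × 2.1 ms = 4200 μs.
End-to-end = 4210 μs.

4210 μs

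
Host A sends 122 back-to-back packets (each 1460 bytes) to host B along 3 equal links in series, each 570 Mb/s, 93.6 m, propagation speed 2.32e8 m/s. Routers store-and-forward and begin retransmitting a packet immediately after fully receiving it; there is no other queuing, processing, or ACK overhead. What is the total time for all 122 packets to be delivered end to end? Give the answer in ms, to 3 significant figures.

Per-hop transmission t_tx = L/R = 11680/570000000 = 0.0204912 ms.
Per-hop propagation t_prop = 93.6/2.32e+08 = 0.000403448 ms.
Pipeline fill: first packet needs 3·t_tx to clear all hops; remaining 121 packets each add one t_tx.
Total = (3+122-1)·t_tx + 3·t_prop = 124·0.0204912 + 3·0.000403448 = 2.54 ms.

2.54 ms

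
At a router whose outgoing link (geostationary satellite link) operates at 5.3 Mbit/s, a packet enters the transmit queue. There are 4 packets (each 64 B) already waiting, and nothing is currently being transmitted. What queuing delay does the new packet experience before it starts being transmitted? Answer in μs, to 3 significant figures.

Each queued packet: L/R = 512/5300000 = 96.6038 μs.
4 queued → 386.415 μs.
Queuing delay = 386 μs.

386 μs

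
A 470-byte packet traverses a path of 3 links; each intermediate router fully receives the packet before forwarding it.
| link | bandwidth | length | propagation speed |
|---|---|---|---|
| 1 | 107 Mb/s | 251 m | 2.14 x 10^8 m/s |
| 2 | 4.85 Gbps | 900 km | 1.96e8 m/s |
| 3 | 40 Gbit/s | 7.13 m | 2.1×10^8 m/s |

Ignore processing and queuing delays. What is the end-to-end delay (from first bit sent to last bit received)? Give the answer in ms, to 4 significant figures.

4.629 ms

L = 470 × 8 = 3760 bits.
Transmission delays (L/R per hop): 0.0351402, 0.000775258, 9.4e-05 ms; sum = 0.0360094 ms.
Propagation delays (d/s per hop): 0.0011729, 4.59184, 3.39524e-05 ms; sum = 4.59304 ms.
End-to-end = 4.629 ms.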